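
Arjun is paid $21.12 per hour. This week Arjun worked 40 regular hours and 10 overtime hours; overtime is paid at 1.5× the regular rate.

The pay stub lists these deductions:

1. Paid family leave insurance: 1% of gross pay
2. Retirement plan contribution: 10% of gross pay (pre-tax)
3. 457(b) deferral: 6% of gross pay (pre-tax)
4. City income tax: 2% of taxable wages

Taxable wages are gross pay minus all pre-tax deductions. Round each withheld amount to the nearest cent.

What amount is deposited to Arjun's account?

$944.61

Regular pay: 40 × $21.12 = $844.80
Overtime pay: 10 × $21.12 × 1.5 = $316.80
Gross pay = $844.80 + $316.80 = $1161.60
Retirement plan contribution: $1161.60 × 0.1 = $116.16
457(b) deferral: $1161.60 × 0.06 = $69.70
Pre-tax total = $116.16 + $69.70 = $185.86
Taxable wages = $1161.60 − $185.86 = $975.74
City income tax: $975.74 × 0.02 = $19.51
Paid family leave insurance: $1161.60 × 0.01 = $11.62
Total deductions = $116.16 + $69.70 + $19.51 + $11.62 = $216.99
Net pay = $1161.60 − $216.99 = $944.61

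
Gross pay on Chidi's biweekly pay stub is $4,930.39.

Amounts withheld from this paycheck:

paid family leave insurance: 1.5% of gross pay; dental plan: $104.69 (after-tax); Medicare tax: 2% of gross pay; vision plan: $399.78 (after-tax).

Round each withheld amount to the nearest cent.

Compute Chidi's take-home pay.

$4,253.35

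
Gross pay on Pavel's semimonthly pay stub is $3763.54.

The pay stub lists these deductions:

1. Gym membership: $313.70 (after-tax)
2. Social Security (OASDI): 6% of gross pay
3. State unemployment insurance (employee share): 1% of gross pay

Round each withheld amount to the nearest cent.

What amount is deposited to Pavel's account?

Social Security (OASDI): $3763.54 × 0.06 = $225.81
State unemployment insurance (employee share): $3763.54 × 0.01 = $37.64
Gym membership: $313.70
Total deductions = $225.81 + $37.64 + $313.70 = $577.15
Net pay = $3763.54 − $577.15 = $3186.39

$3186.39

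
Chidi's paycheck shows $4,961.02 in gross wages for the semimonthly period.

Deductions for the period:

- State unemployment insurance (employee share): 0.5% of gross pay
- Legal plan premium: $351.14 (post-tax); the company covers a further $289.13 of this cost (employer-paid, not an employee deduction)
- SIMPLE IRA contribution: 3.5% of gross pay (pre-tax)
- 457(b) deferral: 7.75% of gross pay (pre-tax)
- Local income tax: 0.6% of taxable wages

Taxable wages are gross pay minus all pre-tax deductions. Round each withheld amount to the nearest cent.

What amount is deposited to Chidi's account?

457(b) deferral: $4,961.02 × 0.0775 = $384.48
SIMPLE IRA contribution: $4,961.02 × 0.035 = $173.64
Pre-tax total = $384.48 + $173.64 = $558.12
Taxable wages = $4,961.02 − $558.12 = $4,402.90
Local income tax: $4,402.90 × 0.006 = $26.42
State unemployment insurance (employee share): $4,961.02 × 0.005 = $24.81
Legal plan premium: $351.14
(Employer's $289.13 toward legal plan premium is not withheld from the employee.)
Total deductions = $384.48 + $173.64 + $26.42 + $24.81 + $351.14 = $960.49
Net pay = $4,961.02 − $960.49 = $4,000.53

$4,000.53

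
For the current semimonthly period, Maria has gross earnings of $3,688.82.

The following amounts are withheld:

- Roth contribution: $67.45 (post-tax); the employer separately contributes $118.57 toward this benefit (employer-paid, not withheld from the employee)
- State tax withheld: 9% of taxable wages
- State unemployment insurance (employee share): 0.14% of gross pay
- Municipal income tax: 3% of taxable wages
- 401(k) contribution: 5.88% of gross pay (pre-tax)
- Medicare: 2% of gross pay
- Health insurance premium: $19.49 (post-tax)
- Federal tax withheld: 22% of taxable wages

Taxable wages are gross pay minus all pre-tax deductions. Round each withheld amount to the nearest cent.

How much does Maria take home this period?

$2,125.59

401(k) contribution: $3,688.82 × 0.0588 = $216.90
Taxable wages = $3,688.82 − $216.90 = $3,471.92
Federal tax withheld: $3,471.92 × 0.22 = $763.82
Municipal income tax: $3,471.92 × 0.03 = $104.16
State tax withheld: $3,471.92 × 0.09 = $312.47
Medicare: $3,688.82 × 0.02 = $73.78
State unemployment insurance (employee share): $3,688.82 × 0.0014 = $5.16
Health insurance premium: $19.49
Roth contribution: $67.45
(Employer's $118.57 toward Roth contribution is not withheld from the employee.)
Total deductions = $216.90 + $763.82 + $104.16 + $312.47 + $73.78 + $5.16 + $19.49 + $67.45 = $1,563.23
Net pay = $3,688.82 − $1,563.23 = $2,125.59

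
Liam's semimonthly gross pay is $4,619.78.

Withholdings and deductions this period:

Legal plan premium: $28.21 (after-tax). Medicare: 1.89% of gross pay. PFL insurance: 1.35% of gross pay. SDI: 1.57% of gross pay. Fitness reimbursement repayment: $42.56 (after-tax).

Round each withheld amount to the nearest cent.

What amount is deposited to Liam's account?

$4,326.80

SDI: $4,619.78 × 0.0157 = $72.53
PFL insurance: $4,619.78 × 0.0135 = $62.37
Medicare: $4,619.78 × 0.0189 = $87.31
Fitness reimbursement repayment: $42.56
Legal plan premium: $28.21
Total deductions = $72.53 + $62.37 + $87.31 + $42.56 + $28.21 = $292.98
Net pay = $4,619.78 − $292.98 = $4,326.80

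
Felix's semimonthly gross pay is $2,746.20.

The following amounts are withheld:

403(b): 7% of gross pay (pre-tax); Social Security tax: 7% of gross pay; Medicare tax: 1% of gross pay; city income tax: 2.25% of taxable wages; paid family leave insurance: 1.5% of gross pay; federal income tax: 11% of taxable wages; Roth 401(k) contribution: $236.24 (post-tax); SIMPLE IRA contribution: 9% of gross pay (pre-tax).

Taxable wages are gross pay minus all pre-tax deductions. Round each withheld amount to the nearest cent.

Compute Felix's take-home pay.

$1,504.04

403(b): $2,746.20 × 0.07 = $192.23
SIMPLE IRA contribution: $2,746.20 × 0.09 = $247.16
Pre-tax total = $192.23 + $247.16 = $439.39
Taxable wages = $2,746.20 − $439.39 = $2,306.81
Federal income tax: $2,306.81 × 0.11 = $253.75
City income tax: $2,306.81 × 0.0225 = $51.90
Paid family leave insurance: $2,746.20 × 0.015 = $41.19
Medicare tax: $2,746.20 × 0.01 = $27.46
Social Security tax: $2,746.20 × 0.07 = $192.23
Roth 401(k) contribution: $236.24
Total deductions = $192.23 + $247.16 + $253.75 + $51.90 + $41.19 + $27.46 + $192.23 + $236.24 = $1,242.16
Net pay = $2,746.20 − $1,242.16 = $1,504.04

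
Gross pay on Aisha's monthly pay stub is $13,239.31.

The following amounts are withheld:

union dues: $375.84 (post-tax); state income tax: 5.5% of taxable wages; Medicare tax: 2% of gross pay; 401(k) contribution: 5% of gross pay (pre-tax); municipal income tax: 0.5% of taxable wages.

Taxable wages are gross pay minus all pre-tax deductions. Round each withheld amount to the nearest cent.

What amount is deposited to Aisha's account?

401(k) contribution: $13,239.31 × 0.05 = $661.97
Taxable wages = $13,239.31 − $661.97 = $12,577.34
Municipal income tax: $12,577.34 × 0.005 = $62.89
State income tax: $12,577.34 × 0.055 = $691.75
Medicare tax: $13,239.31 × 0.02 = $264.79
Union dues: $375.84
Total deductions = $661.97 + $62.89 + $691.75 + $264.79 + $375.84 = $2,057.24
Net pay = $13,239.31 − $2,057.24 = $11,182.07

$11,182.07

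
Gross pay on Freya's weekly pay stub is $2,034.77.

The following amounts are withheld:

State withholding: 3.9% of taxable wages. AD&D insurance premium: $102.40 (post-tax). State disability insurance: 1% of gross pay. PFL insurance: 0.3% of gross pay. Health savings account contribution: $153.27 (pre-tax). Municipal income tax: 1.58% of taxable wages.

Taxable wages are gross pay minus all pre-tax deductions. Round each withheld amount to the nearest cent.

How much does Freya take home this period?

Health savings account contribution: $153.27
Taxable wages = $2,034.77 − $153.27 = $1,881.50
Municipal income tax: $1,881.50 × 0.0158 = $29.73
State withholding: $1,881.50 × 0.039 = $73.38
State disability insurance: $2,034.77 × 0.01 = $20.35
PFL insurance: $2,034.77 × 0.003 = $6.10
AD&D insurance premium: $102.40
Total deductions = $153.27 + $29.73 + $73.38 + $20.35 + $6.10 + $102.40 = $385.23
Net pay = $2,034.77 − $385.23 = $1,649.54

$1,649.54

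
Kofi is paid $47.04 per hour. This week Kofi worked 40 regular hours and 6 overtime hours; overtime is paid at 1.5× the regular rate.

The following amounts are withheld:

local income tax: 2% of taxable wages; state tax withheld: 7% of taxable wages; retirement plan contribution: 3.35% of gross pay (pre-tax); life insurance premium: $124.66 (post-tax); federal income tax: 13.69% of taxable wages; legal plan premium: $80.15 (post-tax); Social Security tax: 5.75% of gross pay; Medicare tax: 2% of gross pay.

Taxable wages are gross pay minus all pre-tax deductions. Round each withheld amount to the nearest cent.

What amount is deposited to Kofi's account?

$1,338.82

Regular pay: 40 × $47.04 = $1,881.60
Overtime pay: 6 × $47.04 × 1.5 = $423.36
Gross pay = $1,881.60 + $423.36 = $2,304.96
Retirement plan contribution: $2,304.96 × 0.0335 = $77.22
Taxable wages = $2,304.96 − $77.22 = $2,227.74
State tax withheld: $2,227.74 × 0.07 = $155.94
Local income tax: $2,227.74 × 0.02 = $44.55
Federal income tax: $2,227.74 × 0.1369 = $304.98
Medicare tax: $2,304.96 × 0.02 = $46.10
Social Security tax: $2,304.96 × 0.0575 = $132.54
Legal plan premium: $80.15
Life insurance premium: $124.66
Total deductions = $77.22 + $155.94 + $44.55 + $304.98 + $46.10 + $132.54 + $80.15 + $124.66 = $966.14
Net pay = $2,304.96 − $966.14 = $1,338.82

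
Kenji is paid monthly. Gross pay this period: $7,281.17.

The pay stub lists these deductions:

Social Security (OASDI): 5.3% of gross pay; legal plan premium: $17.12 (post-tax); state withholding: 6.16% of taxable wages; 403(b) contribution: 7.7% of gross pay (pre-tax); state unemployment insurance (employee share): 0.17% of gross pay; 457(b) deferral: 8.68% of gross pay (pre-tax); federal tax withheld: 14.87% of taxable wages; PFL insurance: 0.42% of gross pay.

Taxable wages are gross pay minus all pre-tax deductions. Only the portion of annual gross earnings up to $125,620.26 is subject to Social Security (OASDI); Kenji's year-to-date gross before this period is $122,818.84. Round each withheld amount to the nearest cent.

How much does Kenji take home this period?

$4,599.54

457(b) deferral: $7,281.17 × 0.0868 = $632.01
403(b) contribution: $7,281.17 × 0.077 = $560.65
Pre-tax total = $632.01 + $560.65 = $1,192.66
Taxable wages = $7,281.17 − $1,192.66 = $6,088.51
State withholding: $6,088.51 × 0.0616 = $375.05
Federal tax withheld: $6,088.51 × 0.1487 = $905.36
Social Security (OASDI): only $125,620.26 − $122,818.84 = $2,801.42 of this check is subject → $2,801.42 × 0.053 = $148.48
State unemployment insurance (employee share): $7,281.17 × 0.0017 = $12.38
PFL insurance: $7,281.17 × 0.0042 = $30.58
Legal plan premium: $17.12
Total deductions = $632.01 + $560.65 + $375.05 + $905.36 + $148.48 + $12.38 + $30.58 + $17.12 = $2,681.63
Net pay = $7,281.17 − $2,681.63 = $4,599.54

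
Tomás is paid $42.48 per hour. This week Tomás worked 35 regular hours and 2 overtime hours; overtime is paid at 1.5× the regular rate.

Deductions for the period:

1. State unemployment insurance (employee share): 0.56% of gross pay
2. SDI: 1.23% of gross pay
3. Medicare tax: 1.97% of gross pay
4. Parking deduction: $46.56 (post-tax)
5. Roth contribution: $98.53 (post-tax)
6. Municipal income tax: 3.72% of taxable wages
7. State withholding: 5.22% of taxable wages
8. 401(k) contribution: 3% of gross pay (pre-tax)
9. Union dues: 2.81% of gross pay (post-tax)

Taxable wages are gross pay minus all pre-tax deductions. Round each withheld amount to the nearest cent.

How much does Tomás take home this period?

$1174.67

Regular pay: 35 × $42.48 = $1486.80
Overtime pay: 2 × $42.48 × 1.5 = $127.44
Gross pay = $1486.80 + $127.44 = $1614.24
401(k) contribution: $1614.24 × 0.03 = $48.43
Taxable wages = $1614.24 − $48.43 = $1565.81
State withholding: $1565.81 × 0.0522 = $81.74
Municipal income tax: $1565.81 × 0.0372 = $58.25
Medicare tax: $1614.24 × 0.0197 = $31.80
State unemployment insurance (employee share): $1614.24 × 0.0056 = $9.04
SDI: $1614.24 × 0.0123 = $19.86
Parking deduction: $46.56
Roth contribution: $98.53
Union dues: $1614.24 × 0.0281 = $45.36
Total deductions = $48.43 + $81.74 + $58.25 + $31.80 + $9.04 + $19.86 + $46.56 + $98.53 + $45.36 = $439.57
Net pay = $1614.24 − $439.57 = $1174.67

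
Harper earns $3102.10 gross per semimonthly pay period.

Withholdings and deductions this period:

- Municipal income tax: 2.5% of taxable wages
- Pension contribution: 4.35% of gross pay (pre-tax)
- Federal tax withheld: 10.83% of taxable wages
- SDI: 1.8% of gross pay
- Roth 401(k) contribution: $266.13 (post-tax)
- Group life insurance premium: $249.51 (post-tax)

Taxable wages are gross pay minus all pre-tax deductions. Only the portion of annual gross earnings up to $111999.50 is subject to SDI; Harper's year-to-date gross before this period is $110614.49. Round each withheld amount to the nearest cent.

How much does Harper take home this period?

Pension contribution: $3102.10 × 0.0435 = $134.94
Taxable wages = $3102.10 − $134.94 = $2967.16
Federal tax withheld: $2967.16 × 0.1083 = $321.34
Municipal income tax: $2967.16 × 0.025 = $74.18
SDI: only $111999.50 − $110614.49 = $1385.01 of this check is subject → $1385.01 × 0.018 = $24.93
Roth 401(k) contribution: $266.13
Group life insurance premium: $249.51
Total deductions = $134.94 + $321.34 + $74.18 + $24.93 + $266.13 + $249.51 = $1071.03
Net pay = $3102.10 − $1071.03 = $2031.07

$2031.07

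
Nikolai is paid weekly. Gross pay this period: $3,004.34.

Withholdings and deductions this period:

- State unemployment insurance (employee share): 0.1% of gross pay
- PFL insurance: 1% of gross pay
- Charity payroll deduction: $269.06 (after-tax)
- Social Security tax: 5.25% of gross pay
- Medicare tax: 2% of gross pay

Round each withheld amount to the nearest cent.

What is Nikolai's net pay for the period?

Medicare tax: $3,004.34 × 0.02 = $60.09
PFL insurance: $3,004.34 × 0.01 = $30.04
Social Security tax: $3,004.34 × 0.0525 = $157.73
State unemployment insurance (employee share): $3,004.34 × 0.001 = $3.00
Charity payroll deduction: $269.06
Total deductions = $60.09 + $30.04 + $157.73 + $3.00 + $269.06 = $519.92
Net pay = $3,004.34 − $519.92 = $2,484.42

$2,484.42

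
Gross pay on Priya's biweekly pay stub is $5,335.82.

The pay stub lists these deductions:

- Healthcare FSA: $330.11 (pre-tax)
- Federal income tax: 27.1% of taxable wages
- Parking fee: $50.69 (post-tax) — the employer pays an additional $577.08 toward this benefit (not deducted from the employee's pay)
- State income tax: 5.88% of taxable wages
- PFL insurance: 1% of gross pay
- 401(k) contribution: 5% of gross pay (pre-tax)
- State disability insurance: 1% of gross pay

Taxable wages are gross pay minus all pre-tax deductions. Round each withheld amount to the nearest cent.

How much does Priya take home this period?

401(k) contribution: $5,335.82 × 0.05 = $266.79
Healthcare FSA: $330.11
Pre-tax total = $266.79 + $330.11 = $596.90
Taxable wages = $5,335.82 − $596.90 = $4,738.92
State income tax: $4,738.92 × 0.0588 = $278.65
Federal income tax: $4,738.92 × 0.271 = $1,284.25
State disability insurance: $5,335.82 × 0.01 = $53.36
PFL insurance: $5,335.82 × 0.01 = $53.36
Parking fee: $50.69
(Employer's $577.08 toward parking fee is not withheld from the employee.)
Total deductions = $266.79 + $330.11 + $278.65 + $1,284.25 + $53.36 + $53.36 + $50.69 = $2,317.21
Net pay = $5,335.82 − $2,317.21 = $3,018.61

$3,018.61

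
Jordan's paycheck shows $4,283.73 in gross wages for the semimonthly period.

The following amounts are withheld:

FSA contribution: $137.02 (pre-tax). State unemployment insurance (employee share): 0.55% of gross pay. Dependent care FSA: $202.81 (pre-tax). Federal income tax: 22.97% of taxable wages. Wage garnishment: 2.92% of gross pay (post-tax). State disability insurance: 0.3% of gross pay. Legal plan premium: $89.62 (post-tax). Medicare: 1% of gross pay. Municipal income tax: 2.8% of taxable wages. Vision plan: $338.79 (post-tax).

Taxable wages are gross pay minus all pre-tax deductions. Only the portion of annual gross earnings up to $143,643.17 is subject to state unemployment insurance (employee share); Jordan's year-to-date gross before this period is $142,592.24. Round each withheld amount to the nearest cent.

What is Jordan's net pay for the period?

FSA contribution: $137.02
Dependent care FSA: $202.81
Pre-tax total = $137.02 + $202.81 = $339.83
Taxable wages = $4,283.73 − $339.83 = $3,943.90
Federal income tax: $3,943.90 × 0.2297 = $905.91
Municipal income tax: $3,943.90 × 0.028 = $110.43
State unemployment insurance (employee share): only $143,643.17 − $142,592.24 = $1,050.93 of this check is subject → $1,050.93 × 0.0055 = $5.78
State disability insurance: $4,283.73 × 0.003 = $12.85
Medicare: $4,283.73 × 0.01 = $42.84
Legal plan premium: $89.62
Wage garnishment: $4,283.73 × 0.0292 = $125.08
Vision plan: $338.79
Total deductions = $137.02 + $202.81 + $905.91 + $110.43 + $5.78 + $12.85 + $42.84 + $89.62 + $125.08 + $338.79 = $1,971.13
Net pay = $4,283.73 − $1,971.13 = $2,312.60

$2,312.60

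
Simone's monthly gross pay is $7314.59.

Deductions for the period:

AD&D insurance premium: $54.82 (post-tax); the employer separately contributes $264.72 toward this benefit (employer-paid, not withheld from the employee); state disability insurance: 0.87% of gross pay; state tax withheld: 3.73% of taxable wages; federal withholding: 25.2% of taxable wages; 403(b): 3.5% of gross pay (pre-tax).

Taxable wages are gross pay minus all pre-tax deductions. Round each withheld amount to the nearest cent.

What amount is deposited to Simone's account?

403(b): $7314.59 × 0.035 = $256.01
Taxable wages = $7314.59 − $256.01 = $7058.58
Federal withholding: $7058.58 × 0.252 = $1778.76
State tax withheld: $7058.58 × 0.0373 = $263.29
State disability insurance: $7314.59 × 0.0087 = $63.64
AD&D insurance premium: $54.82
(Employer's $264.72 toward AD&D insurance premium is not withheld from the employee.)
Total deductions = $256.01 + $1778.76 + $263.29 + $63.64 + $54.82 = $2416.52
Net pay = $7314.59 − $2416.52 = $4898.07

$4898.07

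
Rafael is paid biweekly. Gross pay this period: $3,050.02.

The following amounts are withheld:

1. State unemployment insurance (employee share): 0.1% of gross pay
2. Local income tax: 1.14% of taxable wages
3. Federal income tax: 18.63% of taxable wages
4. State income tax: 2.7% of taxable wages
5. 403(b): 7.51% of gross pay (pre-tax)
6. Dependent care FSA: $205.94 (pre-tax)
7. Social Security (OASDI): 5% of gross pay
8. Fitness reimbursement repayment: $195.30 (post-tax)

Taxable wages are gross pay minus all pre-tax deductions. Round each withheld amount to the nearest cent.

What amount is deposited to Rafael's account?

Dependent care FSA: $205.94
403(b): $3,050.02 × 0.0751 = $229.06
Pre-tax total = $205.94 + $229.06 = $435.00
Taxable wages = $3,050.02 − $435.00 = $2,615.02
Federal income tax: $2,615.02 × 0.1863 = $487.18
Local income tax: $2,615.02 × 0.0114 = $29.81
State income tax: $2,615.02 × 0.027 = $70.61
Social Security (OASDI): $3,050.02 × 0.05 = $152.50
State unemployment insurance (employee share): $3,050.02 × 0.001 = $3.05
Fitness reimbursement repayment: $195.30
Total deductions = $205.94 + $229.06 + $487.18 + $29.81 + $70.61 + $152.50 + $3.05 + $195.30 = $1,373.45
Net pay = $3,050.02 − $1,373.45 = $1,676.57

$1,676.57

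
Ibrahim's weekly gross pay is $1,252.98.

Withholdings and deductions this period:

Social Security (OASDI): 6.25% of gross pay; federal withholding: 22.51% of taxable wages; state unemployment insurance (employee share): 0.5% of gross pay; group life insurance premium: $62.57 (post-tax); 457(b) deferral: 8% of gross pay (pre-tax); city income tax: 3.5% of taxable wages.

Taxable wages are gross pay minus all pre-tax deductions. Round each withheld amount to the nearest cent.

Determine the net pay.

$705.77

457(b) deferral: $1,252.98 × 0.08 = $100.24
Taxable wages = $1,252.98 − $100.24 = $1,152.74
City income tax: $1,152.74 × 0.035 = $40.35
Federal withholding: $1,152.74 × 0.2251 = $259.48
Social Security (OASDI): $1,252.98 × 0.0625 = $78.31
State unemployment insurance (employee share): $1,252.98 × 0.005 = $6.26
Group life insurance premium: $62.57
Total deductions = $100.24 + $40.35 + $259.48 + $78.31 + $6.26 + $62.57 = $547.21
Net pay = $1,252.98 − $547.21 = $705.77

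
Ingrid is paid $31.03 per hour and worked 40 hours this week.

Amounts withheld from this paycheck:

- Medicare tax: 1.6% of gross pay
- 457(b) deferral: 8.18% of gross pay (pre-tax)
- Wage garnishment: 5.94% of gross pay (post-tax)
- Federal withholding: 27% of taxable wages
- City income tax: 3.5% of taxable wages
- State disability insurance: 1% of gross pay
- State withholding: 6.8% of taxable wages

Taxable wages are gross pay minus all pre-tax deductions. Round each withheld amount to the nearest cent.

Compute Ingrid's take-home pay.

$608.57

Gross pay: 40 × $31.03 = $1,241.20
457(b) deferral: $1,241.20 × 0.0818 = $101.53
Taxable wages = $1,241.20 − $101.53 = $1,139.67
City income tax: $1,139.67 × 0.035 = $39.89
State withholding: $1,139.67 × 0.068 = $77.50
Federal withholding: $1,139.67 × 0.27 = $307.71
Medicare tax: $1,241.20 × 0.016 = $19.86
State disability insurance: $1,241.20 × 0.01 = $12.41
Wage garnishment: $1,241.20 × 0.0594 = $73.73
Total deductions = $101.53 + $39.89 + $77.50 + $307.71 + $19.86 + $12.41 + $73.73 = $632.63
Net pay = $1,241.20 − $632.63 = $608.57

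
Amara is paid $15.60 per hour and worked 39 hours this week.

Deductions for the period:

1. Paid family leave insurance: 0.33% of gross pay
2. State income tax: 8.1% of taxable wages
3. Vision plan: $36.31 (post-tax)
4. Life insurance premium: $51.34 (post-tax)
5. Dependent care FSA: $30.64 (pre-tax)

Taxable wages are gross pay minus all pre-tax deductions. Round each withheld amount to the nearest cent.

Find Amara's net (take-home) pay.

Gross pay: 39 × $15.60 = $608.40
Dependent care FSA: $30.64
Taxable wages = $608.40 − $30.64 = $577.76
State income tax: $577.76 × 0.081 = $46.80
Paid family leave insurance: $608.40 × 0.0033 = $2.01
Life insurance premium: $51.34
Vision plan: $36.31
Total deductions = $30.64 + $46.80 + $2.01 + $51.34 + $36.31 = $167.10
Net pay = $608.40 − $167.10 = $441.30

$441.30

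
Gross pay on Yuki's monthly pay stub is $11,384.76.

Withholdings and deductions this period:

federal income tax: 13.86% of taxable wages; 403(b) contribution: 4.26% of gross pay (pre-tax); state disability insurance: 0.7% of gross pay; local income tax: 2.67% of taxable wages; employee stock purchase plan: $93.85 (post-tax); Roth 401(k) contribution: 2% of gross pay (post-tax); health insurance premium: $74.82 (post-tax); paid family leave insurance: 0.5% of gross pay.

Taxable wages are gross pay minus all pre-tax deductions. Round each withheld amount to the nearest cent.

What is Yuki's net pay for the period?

403(b) contribution: $11,384.76 × 0.0426 = $484.99
Taxable wages = $11,384.76 − $484.99 = $10,899.77
Federal income tax: $10,899.77 × 0.1386 = $1,510.71
Local income tax: $10,899.77 × 0.0267 = $291.02
State disability insurance: $11,384.76 × 0.007 = $79.69
Paid family leave insurance: $11,384.76 × 0.005 = $56.92
Health insurance premium: $74.82
Employee stock purchase plan: $93.85
Roth 401(k) contribution: $11,384.76 × 0.02 = $227.70
Total deductions = $484.99 + $1,510.71 + $291.02 + $79.69 + $56.92 + $74.82 + $93.85 + $227.70 = $2,819.70
Net pay = $11,384.76 − $2,819.70 = $8,565.06

$8,565.06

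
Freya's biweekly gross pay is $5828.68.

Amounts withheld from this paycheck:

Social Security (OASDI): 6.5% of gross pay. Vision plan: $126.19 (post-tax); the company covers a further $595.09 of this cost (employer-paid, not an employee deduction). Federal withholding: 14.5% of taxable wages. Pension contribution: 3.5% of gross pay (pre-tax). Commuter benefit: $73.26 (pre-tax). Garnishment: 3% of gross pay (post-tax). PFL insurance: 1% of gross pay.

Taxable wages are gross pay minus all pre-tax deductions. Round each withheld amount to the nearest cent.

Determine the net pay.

Commuter benefit: $73.26
Pension contribution: $5828.68 × 0.035 = $204.00
Pre-tax total = $73.26 + $204.00 = $277.26
Taxable wages = $5828.68 − $277.26 = $5551.42
Federal withholding: $5551.42 × 0.145 = $804.96
PFL insurance: $5828.68 × 0.01 = $58.29
Social Security (OASDI): $5828.68 × 0.065 = $378.86
Garnishment: $5828.68 × 0.03 = $174.86
Vision plan: $126.19
(Employer's $595.09 toward vision plan is not withheld from the employee.)
Total deductions = $73.26 + $204.00 + $804.96 + $58.29 + $378.86 + $174.86 + $126.19 = $1820.42
Net pay = $5828.68 − $1820.42 = $4008.26

$4008.26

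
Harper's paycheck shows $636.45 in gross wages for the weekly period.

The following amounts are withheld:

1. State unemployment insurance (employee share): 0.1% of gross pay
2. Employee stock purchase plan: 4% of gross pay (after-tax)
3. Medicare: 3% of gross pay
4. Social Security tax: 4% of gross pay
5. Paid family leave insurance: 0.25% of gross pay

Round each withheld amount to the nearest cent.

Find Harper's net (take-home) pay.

State unemployment insurance (employee share): $636.45 × 0.001 = $0.64
Social Security tax: $636.45 × 0.04 = $25.46
Paid family leave insurance: $636.45 × 0.0025 = $1.59
Medicare: $636.45 × 0.03 = $19.09
Employee stock purchase plan: $636.45 × 0.04 = $25.46
Total deductions = $0.64 + $25.46 + $1.59 + $19.09 + $25.46 = $72.24
Net pay = $636.45 − $72.24 = $564.21

$564.21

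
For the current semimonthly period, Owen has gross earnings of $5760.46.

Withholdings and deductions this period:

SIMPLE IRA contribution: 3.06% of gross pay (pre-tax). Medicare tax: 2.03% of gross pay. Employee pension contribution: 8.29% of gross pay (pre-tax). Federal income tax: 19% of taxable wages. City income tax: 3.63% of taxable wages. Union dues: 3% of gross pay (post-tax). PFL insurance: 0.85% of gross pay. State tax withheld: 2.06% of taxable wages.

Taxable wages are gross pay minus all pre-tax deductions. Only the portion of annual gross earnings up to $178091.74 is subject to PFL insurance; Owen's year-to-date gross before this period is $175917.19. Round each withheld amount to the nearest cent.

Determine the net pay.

$3537.59

Employee pension contribution: $5760.46 × 0.0829 = $477.54
SIMPLE IRA contribution: $5760.46 × 0.0306 = $176.27
Pre-tax total = $477.54 + $176.27 = $653.81
Taxable wages = $5760.46 − $653.81 = $5106.65
Federal income tax: $5106.65 × 0.19 = $970.26
State tax withheld: $5106.65 × 0.0206 = $105.20
City income tax: $5106.65 × 0.0363 = $185.37
PFL insurance: only $178091.74 − $175917.19 = $2174.55 of this check is subject → $2174.55 × 0.0085 = $18.48
Medicare tax: $5760.46 × 0.0203 = $116.94
Union dues: $5760.46 × 0.03 = $172.81
Total deductions = $477.54 + $176.27 + $970.26 + $105.20 + $185.37 + $18.48 + $116.94 + $172.81 = $2222.87
Net pay = $5760.46 − $2222.87 = $3537.59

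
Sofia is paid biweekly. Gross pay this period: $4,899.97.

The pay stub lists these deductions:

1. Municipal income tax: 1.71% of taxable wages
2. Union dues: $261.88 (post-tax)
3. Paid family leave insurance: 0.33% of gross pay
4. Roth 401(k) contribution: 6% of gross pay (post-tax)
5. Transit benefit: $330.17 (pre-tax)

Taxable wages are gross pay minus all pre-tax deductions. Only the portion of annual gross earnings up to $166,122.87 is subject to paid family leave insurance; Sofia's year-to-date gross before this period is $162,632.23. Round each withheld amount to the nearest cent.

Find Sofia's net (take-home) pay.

$3,924.26

Transit benefit: $330.17
Taxable wages = $4,899.97 − $330.17 = $4,569.80
Municipal income tax: $4,569.80 × 0.0171 = $78.14
Paid family leave insurance: only $166,122.87 − $162,632.23 = $3,490.64 of this check is subject → $3,490.64 × 0.0033 = $11.52
Roth 401(k) contribution: $4,899.97 × 0.06 = $294.00
Union dues: $261.88
Total deductions = $330.17 + $78.14 + $11.52 + $294.00 + $261.88 = $975.71
Net pay = $4,899.97 − $975.71 = $3,924.26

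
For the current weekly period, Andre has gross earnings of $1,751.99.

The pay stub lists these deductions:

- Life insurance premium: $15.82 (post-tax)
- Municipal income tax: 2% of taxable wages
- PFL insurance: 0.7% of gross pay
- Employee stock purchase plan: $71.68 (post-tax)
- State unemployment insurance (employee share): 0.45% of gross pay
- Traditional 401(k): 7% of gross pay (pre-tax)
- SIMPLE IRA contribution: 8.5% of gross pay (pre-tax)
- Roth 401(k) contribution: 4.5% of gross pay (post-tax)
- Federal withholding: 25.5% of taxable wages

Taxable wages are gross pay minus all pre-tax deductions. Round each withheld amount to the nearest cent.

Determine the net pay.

SIMPLE IRA contribution: $1,751.99 × 0.085 = $148.92
Traditional 401(k): $1,751.99 × 0.07 = $122.64
Pre-tax total = $148.92 + $122.64 = $271.56
Taxable wages = $1,751.99 − $271.56 = $1,480.43
Federal withholding: $1,480.43 × 0.255 = $377.51
Municipal income tax: $1,480.43 × 0.02 = $29.61
PFL insurance: $1,751.99 × 0.007 = $12.26
State unemployment insurance (employee share): $1,751.99 × 0.0045 = $7.88
Life insurance premium: $15.82
Employee stock purchase plan: $71.68
Roth 401(k) contribution: $1,751.99 × 0.045 = $78.84
Total deductions = $148.92 + $122.64 + $377.51 + $29.61 + $12.26 + $7.88 + $15.82 + $71.68 + $78.84 = $865.16
Net pay = $1,751.99 − $865.16 = $886.83

$886.83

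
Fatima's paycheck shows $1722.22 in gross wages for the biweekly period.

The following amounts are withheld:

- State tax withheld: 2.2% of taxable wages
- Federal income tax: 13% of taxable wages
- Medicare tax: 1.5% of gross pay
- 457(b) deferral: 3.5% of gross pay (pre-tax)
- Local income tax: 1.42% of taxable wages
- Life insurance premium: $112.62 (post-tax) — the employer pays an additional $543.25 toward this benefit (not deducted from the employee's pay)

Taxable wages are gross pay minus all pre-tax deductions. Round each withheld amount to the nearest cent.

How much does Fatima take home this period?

$1247.28

457(b) deferral: $1722.22 × 0.035 = $60.28
Taxable wages = $1722.22 − $60.28 = $1661.94
Local income tax: $1661.94 × 0.0142 = $23.60
State tax withheld: $1661.94 × 0.022 = $36.56
Federal income tax: $1661.94 × 0.13 = $216.05
Medicare tax: $1722.22 × 0.015 = $25.83
Life insurance premium: $112.62
(Employer's $543.25 toward life insurance premium is not withheld from the employee.)
Total deductions = $60.28 + $23.60 + $36.56 + $216.05 + $25.83 + $112.62 = $474.94
Net pay = $1722.22 − $474.94 = $1247.28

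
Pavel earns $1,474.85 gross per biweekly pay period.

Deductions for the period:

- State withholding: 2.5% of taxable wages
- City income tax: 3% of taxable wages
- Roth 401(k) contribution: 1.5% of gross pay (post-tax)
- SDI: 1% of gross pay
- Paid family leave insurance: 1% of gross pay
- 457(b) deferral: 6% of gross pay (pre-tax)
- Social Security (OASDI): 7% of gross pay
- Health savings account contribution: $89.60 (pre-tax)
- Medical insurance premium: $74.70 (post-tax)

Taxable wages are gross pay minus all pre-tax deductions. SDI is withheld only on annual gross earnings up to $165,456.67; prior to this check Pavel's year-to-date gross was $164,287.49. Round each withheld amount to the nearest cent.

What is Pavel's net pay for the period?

457(b) deferral: $1,474.85 × 0.06 = $88.49
Health savings account contribution: $89.60
Pre-tax total = $88.49 + $89.60 = $178.09
Taxable wages = $1,474.85 − $178.09 = $1,296.76
City income tax: $1,296.76 × 0.03 = $38.90
State withholding: $1,296.76 × 0.025 = $32.42
Paid family leave insurance: $1,474.85 × 0.01 = $14.75
SDI: only $165,456.67 − $164,287.49 = $1,169.18 of this check is subject → $1,169.18 × 0.01 = $11.69
Social Security (OASDI): $1,474.85 × 0.07 = $103.24
Medical insurance premium: $74.70
Roth 401(k) contribution: $1,474.85 × 0.015 = $22.12
Total deductions = $88.49 + $89.60 + $38.90 + $32.42 + $14.75 + $11.69 + $103.24 + $74.70 + $22.12 = $475.91
Net pay = $1,474.85 − $475.91 = $998.94

$998.94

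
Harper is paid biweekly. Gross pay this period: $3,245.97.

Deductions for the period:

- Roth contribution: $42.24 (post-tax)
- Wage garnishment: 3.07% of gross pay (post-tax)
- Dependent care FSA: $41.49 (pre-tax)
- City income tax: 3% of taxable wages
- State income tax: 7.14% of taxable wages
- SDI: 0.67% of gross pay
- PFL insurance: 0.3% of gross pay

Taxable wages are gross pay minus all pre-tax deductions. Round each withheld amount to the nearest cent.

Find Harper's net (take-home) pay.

$2,706.17

Dependent care FSA: $41.49
Taxable wages = $3,245.97 − $41.49 = $3,204.48
State income tax: $3,204.48 × 0.0714 = $228.80
City income tax: $3,204.48 × 0.03 = $96.13
PFL insurance: $3,245.97 × 0.003 = $9.74
SDI: $3,245.97 × 0.0067 = $21.75
Roth contribution: $42.24
Wage garnishment: $3,245.97 × 0.0307 = $99.65
Total deductions = $41.49 + $228.80 + $96.13 + $9.74 + $21.75 + $42.24 + $99.65 = $539.80
Net pay = $3,245.97 − $539.80 = $2,706.17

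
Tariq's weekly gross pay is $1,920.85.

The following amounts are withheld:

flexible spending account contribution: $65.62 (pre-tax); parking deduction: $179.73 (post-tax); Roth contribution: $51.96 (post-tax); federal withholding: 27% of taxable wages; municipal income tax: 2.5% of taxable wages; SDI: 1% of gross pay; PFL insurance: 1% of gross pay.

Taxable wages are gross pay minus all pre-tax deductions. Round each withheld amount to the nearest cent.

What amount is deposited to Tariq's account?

$1,037.83

Flexible spending account contribution: $65.62
Taxable wages = $1,920.85 − $65.62 = $1,855.23
Municipal income tax: $1,855.23 × 0.025 = $46.38
Federal withholding: $1,855.23 × 0.27 = $500.91
PFL insurance: $1,920.85 × 0.01 = $19.21
SDI: $1,920.85 × 0.01 = $19.21
Roth contribution: $51.96
Parking deduction: $179.73
Total deductions = $65.62 + $46.38 + $500.91 + $19.21 + $19.21 + $51.96 + $179.73 = $883.02
Net pay = $1,920.85 − $883.02 = $1,037.83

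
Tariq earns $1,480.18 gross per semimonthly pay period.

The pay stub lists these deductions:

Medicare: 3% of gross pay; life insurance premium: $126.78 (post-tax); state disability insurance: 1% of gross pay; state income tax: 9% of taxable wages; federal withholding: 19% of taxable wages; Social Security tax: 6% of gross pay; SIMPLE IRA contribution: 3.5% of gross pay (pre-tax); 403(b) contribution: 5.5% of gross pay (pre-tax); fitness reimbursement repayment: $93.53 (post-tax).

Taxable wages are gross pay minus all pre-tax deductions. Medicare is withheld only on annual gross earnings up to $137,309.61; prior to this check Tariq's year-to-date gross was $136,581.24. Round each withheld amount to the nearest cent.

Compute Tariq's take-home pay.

SIMPLE IRA contribution: $1,480.18 × 0.035 = $51.81
403(b) contribution: $1,480.18 × 0.055 = $81.41
Pre-tax total = $51.81 + $81.41 = $133.22
Taxable wages = $1,480.18 − $133.22 = $1,346.96
Federal withholding: $1,346.96 × 0.19 = $255.92
State income tax: $1,346.96 × 0.09 = $121.23
Social Security tax: $1,480.18 × 0.06 = $88.81
Medicare: only $137,309.61 − $136,581.24 = $728.37 of this check is subject → $728.37 × 0.03 = $21.85
State disability insurance: $1,480.18 × 0.01 = $14.80
Fitness reimbursement repayment: $93.53
Life insurance premium: $126.78
Total deductions = $51.81 + $81.41 + $255.92 + $121.23 + $88.81 + $21.85 + $14.80 + $93.53 + $126.78 = $856.14
Net pay = $1,480.18 − $856.14 = $624.04

$624.04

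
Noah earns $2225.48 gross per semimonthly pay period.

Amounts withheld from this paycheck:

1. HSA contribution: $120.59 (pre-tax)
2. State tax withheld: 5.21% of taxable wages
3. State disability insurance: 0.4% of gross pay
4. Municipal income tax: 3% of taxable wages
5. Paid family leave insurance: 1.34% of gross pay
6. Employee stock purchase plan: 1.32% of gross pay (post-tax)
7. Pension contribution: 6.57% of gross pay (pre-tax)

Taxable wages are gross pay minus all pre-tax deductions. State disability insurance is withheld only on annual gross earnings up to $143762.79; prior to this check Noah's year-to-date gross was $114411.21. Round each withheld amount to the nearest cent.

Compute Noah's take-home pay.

$1729.77

Pension contribution: $2225.48 × 0.0657 = $146.21
HSA contribution: $120.59
Pre-tax total = $146.21 + $120.59 = $266.80
Taxable wages = $2225.48 − $266.80 = $1958.68
Municipal income tax: $1958.68 × 0.03 = $58.76
State tax withheld: $1958.68 × 0.0521 = $102.05
State disability insurance: cap not yet reached, full $2225.48 is subject → $2225.48 × 0.004 = $8.90
Paid family leave insurance: $2225.48 × 0.0134 = $29.82
Employee stock purchase plan: $2225.48 × 0.0132 = $29.38
Total deductions = $146.21 + $120.59 + $58.76 + $102.05 + $8.90 + $29.82 + $29.38 = $495.71
Net pay = $2225.48 − $495.71 = $1729.77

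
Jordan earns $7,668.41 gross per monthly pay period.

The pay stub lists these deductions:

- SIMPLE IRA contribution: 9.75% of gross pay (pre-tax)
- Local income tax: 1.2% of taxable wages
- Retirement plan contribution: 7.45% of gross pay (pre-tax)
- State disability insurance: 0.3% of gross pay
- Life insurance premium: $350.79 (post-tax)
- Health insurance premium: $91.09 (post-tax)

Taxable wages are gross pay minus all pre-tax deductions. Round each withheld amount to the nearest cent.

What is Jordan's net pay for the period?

Retirement plan contribution: $7,668.41 × 0.0745 = $571.30
SIMPLE IRA contribution: $7,668.41 × 0.0975 = $747.67
Pre-tax total = $571.30 + $747.67 = $1,318.97
Taxable wages = $7,668.41 − $1,318.97 = $6,349.44
Local income tax: $6,349.44 × 0.012 = $76.19
State disability insurance: $7,668.41 × 0.003 = $23.01
Health insurance premium: $91.09
Life insurance premium: $350.79
Total deductions = $571.30 + $747.67 + $76.19 + $23.01 + $91.09 + $350.79 = $1,860.05
Net pay = $7,668.41 − $1,860.05 = $5,808.36

$5,808.36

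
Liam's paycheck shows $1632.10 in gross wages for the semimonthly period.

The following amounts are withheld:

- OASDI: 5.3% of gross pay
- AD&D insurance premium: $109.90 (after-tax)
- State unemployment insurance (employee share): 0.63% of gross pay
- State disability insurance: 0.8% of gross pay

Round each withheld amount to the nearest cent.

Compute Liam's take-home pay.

$1412.36

OASDI: $1632.10 × 0.053 = $86.50
State unemployment insurance (employee share): $1632.10 × 0.0063 = $10.28
State disability insurance: $1632.10 × 0.008 = $13.06
AD&D insurance premium: $109.90
Total deductions = $86.50 + $10.28 + $13.06 + $109.90 = $219.74
Net pay = $1632.10 − $219.74 = $1412.36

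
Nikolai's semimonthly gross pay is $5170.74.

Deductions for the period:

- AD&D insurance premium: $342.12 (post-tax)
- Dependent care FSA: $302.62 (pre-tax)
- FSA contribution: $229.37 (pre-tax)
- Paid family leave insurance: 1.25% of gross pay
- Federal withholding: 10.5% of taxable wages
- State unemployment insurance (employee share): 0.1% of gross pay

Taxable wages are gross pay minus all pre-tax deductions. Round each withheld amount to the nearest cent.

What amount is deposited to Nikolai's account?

$3739.76

Dependent care FSA: $302.62
FSA contribution: $229.37
Pre-tax total = $302.62 + $229.37 = $531.99
Taxable wages = $5170.74 − $531.99 = $4638.75
Federal withholding: $4638.75 × 0.105 = $487.07
Paid family leave insurance: $5170.74 × 0.0125 = $64.63
State unemployment insurance (employee share): $5170.74 × 0.001 = $5.17
AD&D insurance premium: $342.12
Total deductions = $302.62 + $229.37 + $487.07 + $64.63 + $5.17 + $342.12 = $1430.98
Net pay = $5170.74 − $1430.98 = $3739.76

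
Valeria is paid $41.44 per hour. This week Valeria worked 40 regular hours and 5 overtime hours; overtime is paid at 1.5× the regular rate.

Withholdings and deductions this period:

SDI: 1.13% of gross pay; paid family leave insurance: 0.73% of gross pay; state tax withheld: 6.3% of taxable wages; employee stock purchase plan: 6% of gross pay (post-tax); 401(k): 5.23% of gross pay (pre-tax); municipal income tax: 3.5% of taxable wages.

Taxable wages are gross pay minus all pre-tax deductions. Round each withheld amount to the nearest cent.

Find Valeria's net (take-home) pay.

Regular pay: 40 × $41.44 = $1,657.60
Overtime pay: 5 × $41.44 × 1.5 = $310.80
Gross pay = $1,657.60 + $310.80 = $1,968.40
401(k): $1,968.40 × 0.0523 = $102.95
Taxable wages = $1,968.40 − $102.95 = $1,865.45
Municipal income tax: $1,865.45 × 0.035 = $65.29
State tax withheld: $1,865.45 × 0.063 = $117.52
SDI: $1,968.40 × 0.0113 = $22.24
Paid family leave insurance: $1,968.40 × 0.0073 = $14.37
Employee stock purchase plan: $1,968.40 × 0.06 = $118.10
Total deductions = $102.95 + $65.29 + $117.52 + $22.24 + $14.37 + $118.10 = $440.47
Net pay = $1,968.40 − $440.47 = $1,527.93

$1,527.93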